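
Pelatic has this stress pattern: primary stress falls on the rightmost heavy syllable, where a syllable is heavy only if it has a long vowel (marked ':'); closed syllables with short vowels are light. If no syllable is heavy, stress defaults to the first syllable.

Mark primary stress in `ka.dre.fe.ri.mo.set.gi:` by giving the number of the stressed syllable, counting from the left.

Weights: 1 ka L, 2 dre L, 3 fe L, 4 ri L, 5 mo L, 6 set L, 7 gi: H.
Heavy syllables in the domain: 7. The rightmost is syllable 7 (gi:).
Primary stress: syllable 7 → ka.dre.fe.ri.mo.set.ˈgi:.

7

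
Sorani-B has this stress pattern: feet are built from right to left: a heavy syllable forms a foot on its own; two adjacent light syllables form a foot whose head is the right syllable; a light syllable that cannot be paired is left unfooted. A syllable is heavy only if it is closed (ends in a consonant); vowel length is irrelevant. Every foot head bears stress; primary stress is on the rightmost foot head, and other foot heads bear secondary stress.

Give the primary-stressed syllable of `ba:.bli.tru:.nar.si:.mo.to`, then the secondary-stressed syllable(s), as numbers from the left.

primary 7, secondary 3, 4

Weights: 1 ba: L, 2 bli L, 3 tru: L, 4 nar H, 5 si: L, 6 mo L, 7 to L.
Parse right to left (heavy = foot alone; LL = one foot; stranded L unfooted): ba: (bli.ˈtru:) (ˈnar) si: (mo.ˈto).
Foot heads: 3, 4, 7.
Primary stress on the rightmost head = syllable 7.
Secondary stress on 3, 4: ba:.bli.ˌtru:.ˌnar.si:.mo.ˈto.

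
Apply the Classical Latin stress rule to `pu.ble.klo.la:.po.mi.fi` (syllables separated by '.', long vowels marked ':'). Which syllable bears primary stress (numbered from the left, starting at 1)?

Classical Latin: stress the penult if heavy (long vowel or closed), else the antepenult.
Weights: 5 po L, 6 mi L, 7 fi L.
The penult (syllable 6, mi) is light, so stress falls on the antepenult (syllable 5, po).
Stress on syllable 5: pu.ble.klo.la:.ˈpo.mi.fi.

5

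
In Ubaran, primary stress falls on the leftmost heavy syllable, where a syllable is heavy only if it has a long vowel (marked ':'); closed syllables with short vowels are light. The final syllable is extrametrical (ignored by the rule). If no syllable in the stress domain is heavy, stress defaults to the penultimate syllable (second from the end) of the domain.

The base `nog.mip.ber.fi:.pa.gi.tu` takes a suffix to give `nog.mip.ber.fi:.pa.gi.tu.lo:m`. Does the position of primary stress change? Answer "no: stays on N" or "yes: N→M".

Base `nog.mip.ber.fi:.pa.gi.tu` (7 syllables):
  The final syllable (7, tu) is extrametrical; the stress domain is syllables 1–6.
  Weights: 1 nog L, 2 mip L, 3 ber L, 4 fi: H, 5 pa L, 6 gi L.
  Heavy syllables in the domain: 4. The leftmost is syllable 4 (fi:).
  → primary stress on syllable 4.
Suffixed `nog.mip.ber.fi:.pa.gi.tu.lo:m` (8 syllables):
  The final syllable (8, lo:m) is extrametrical; the stress domain is syllables 1–7.
  Weights: 1 nog L, 2 mip L, 3 ber L, 4 fi: H, 5 pa L, 6 gi L, 7 tu L.
  Heavy syllables in the domain: 4. The leftmost is syllable 4 (fi:).
  → primary stress on syllable 4.

no: stays on 4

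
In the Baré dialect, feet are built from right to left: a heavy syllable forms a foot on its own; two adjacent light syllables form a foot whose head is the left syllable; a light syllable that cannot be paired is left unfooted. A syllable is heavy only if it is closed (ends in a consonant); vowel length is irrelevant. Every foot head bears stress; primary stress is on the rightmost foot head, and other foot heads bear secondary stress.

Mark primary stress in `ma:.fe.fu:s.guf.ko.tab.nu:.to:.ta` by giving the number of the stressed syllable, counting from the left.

8

Weights: 1 ma: L, 2 fe L, 3 fu:s H, 4 guf H, 5 ko L, 6 tab H, 7 nu: L, 8 to: L, 9 ta L.
Parse right to left (heavy = foot alone; LL = one foot; stranded L unfooted): (ˈma:.fe) (ˈfu:s) (ˈguf) ko (ˈtab) nu: (ˈto:.ta).
Foot heads: 1, 3, 4, 6, 8.
Primary stress on the rightmost head = syllable 8.
Primary stress: syllable 8 → ma:.fe.fu:s.guf.ko.tab.nu:.ˈto:.ta.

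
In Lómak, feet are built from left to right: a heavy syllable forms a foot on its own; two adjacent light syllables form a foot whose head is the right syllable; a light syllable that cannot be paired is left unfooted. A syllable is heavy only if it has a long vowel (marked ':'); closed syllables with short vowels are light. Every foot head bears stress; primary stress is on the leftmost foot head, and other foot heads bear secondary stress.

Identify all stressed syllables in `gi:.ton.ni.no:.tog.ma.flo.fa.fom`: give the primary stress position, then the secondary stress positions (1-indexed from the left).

primary 1, secondary 3, 4, 6, 8

Weights: 1 gi: H, 2 ton L, 3 ni L, 4 no: H, 5 tog L, 6 ma L, 7 flo L, 8 fa L, 9 fom L.
Parse left to right (heavy = foot alone; LL = one foot; stranded L unfooted): (ˈgi:) (ton.ˈni) (ˈno:) (tog.ˈma) (flo.ˈfa) fom.
Foot heads: 1, 3, 4, 6, 8.
Primary stress on the leftmost head = syllable 1.
Secondary stress on 3, 4, 6, 8: ˈgi:.ton.ˌni.ˌno:.tog.ˌma.flo.ˌfa.fom.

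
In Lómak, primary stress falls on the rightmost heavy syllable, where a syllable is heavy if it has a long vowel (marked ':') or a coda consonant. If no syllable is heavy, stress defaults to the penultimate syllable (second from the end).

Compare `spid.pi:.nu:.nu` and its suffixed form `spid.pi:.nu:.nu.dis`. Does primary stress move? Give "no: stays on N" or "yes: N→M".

yes: 3→5

Base `spid.pi:.nu:.nu` (4 syllables):
  Weights: 1 spid H, 2 pi: H, 3 nu: H, 4 nu L.
  Heavy syllables in the domain: 1, 2, 3. The rightmost is syllable 3 (nu:).
  → primary stress on syllable 3.
Suffixed `spid.pi:.nu:.nu.dis` (5 syllables):
  Weights: 1 spid H, 2 pi: H, 3 nu: H, 4 nu L, 5 dis H.
  Heavy syllables in the domain: 1, 2, 3, 5. The rightmost is syllable 5 (dis).
  → primary stress on syllable 5.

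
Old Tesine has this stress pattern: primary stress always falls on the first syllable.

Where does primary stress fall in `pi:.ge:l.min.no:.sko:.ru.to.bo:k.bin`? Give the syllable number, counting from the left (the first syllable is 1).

1

The word has 9 syllables; the first syllable is syllable 1 (pi:).
Primary stress: syllable 1 → ˈpi:.ge:l.min.no:.sko:.ru.to.bo:k.bin.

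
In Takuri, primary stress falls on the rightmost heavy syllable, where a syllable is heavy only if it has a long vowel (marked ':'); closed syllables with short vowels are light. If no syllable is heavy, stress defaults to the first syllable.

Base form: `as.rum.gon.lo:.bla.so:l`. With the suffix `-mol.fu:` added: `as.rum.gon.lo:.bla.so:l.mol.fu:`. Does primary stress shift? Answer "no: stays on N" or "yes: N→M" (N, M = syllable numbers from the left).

yes: 6→8

Base `as.rum.gon.lo:.bla.so:l` (6 syllables):
  Weights: 1 as L, 2 rum L, 3 gon L, 4 lo: H, 5 bla L, 6 so:l H.
  Heavy syllables in the domain: 4, 6. The rightmost is syllable 6 (so:l).
  → primary stress on syllable 6.
Suffixed `as.rum.gon.lo:.bla.so:l.mol.fu:` (8 syllables):
  Weights: 1 as L, 2 rum L, 3 gon L, 4 lo: H, 5 bla L, 6 so:l H, 7 mol L, 8 fu: H.
  Heavy syllables in the domain: 4, 6, 8. The rightmost is syllable 8 (fu:).
  → primary stress on syllable 8.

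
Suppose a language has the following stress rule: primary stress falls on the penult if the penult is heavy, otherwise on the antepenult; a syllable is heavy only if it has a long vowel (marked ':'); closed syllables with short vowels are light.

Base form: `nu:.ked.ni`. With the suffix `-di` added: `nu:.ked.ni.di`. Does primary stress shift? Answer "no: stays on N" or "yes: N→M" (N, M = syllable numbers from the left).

yes: 1→2

Base `nu:.ked.ni` (3 syllables):
  Weights: 1 nu: H, 2 ked L, 3 ni L.
  The penult (syllable 2, ked) is light, so stress falls on the antepenult (syllable 1, nu:).
  → primary stress on syllable 1.
Suffixed `nu:.ked.ni.di` (4 syllables):
  Weights: 2 ked L, 3 ni L, 4 di L.
  The penult (syllable 3, ni) is light, so stress falls on the antepenult (syllable 2, ked).
  → primary stress on syllable 2.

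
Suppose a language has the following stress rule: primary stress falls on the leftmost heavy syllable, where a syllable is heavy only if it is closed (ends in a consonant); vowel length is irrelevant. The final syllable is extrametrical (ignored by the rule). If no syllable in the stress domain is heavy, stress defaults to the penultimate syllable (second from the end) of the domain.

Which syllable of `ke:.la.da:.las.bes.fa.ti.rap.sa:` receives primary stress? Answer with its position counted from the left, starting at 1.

The final syllable (9, sa:) is extrametrical; the stress domain is syllables 1–8.
Weights: 1 ke: L, 2 la L, 3 da: L, 4 las H, 5 bes H, 6 fa L, 7 ti L, 8 rap H.
Heavy syllables in the domain: 4, 5, 8. The leftmost is syllable 4 (las).
Primary stress: syllable 4 → ke:.la.da:.ˈlas.bes.fa.ti.rap.sa:.

4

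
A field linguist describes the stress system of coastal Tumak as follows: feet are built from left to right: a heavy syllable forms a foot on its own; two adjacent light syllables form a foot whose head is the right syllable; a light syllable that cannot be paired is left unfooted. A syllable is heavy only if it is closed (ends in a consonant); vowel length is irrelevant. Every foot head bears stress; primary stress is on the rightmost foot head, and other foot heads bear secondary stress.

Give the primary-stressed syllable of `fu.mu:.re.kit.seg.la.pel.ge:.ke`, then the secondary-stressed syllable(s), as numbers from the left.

primary 9, secondary 2, 4, 5, 7

Weights: 1 fu L, 2 mu: L, 3 re L, 4 kit H, 5 seg H, 6 la L, 7 pel H, 8 ge: L, 9 ke L.
Parse left to right (heavy = foot alone; LL = one foot; stranded L unfooted): (fu.ˈmu:) re (ˈkit) (ˈseg) la (ˈpel) (ge:.ˈke).
Foot heads: 2, 4, 5, 7, 9.
Primary stress on the rightmost head = syllable 9.
Secondary stress on 2, 4, 5, 7: fu.ˌmu:.re.ˌkit.ˌseg.la.ˌpel.ge:.ˈke.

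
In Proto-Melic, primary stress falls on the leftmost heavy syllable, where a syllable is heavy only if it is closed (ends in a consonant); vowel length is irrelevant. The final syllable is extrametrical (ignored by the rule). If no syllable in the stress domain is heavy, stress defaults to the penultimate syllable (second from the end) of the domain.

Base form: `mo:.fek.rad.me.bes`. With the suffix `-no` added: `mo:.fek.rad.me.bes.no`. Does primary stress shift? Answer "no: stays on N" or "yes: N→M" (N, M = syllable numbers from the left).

no: stays on 2

Base `mo:.fek.rad.me.bes` (5 syllables):
  The final syllable (5, bes) is extrametrical; the stress domain is syllables 1–4.
  Weights: 1 mo: L, 2 fek H, 3 rad H, 4 me L.
  Heavy syllables in the domain: 2, 3. The leftmost is syllable 2 (fek).
  → primary stress on syllable 2.
Suffixed `mo:.fek.rad.me.bes.no` (6 syllables):
  The final syllable (6, no) is extrametrical; the stress domain is syllables 1–5.
  Weights: 1 mo: L, 2 fek H, 3 rad H, 4 me L, 5 bes H.
  Heavy syllables in the domain: 2, 3, 5. The leftmost is syllable 2 (fek).
  → primary stress on syllable 2.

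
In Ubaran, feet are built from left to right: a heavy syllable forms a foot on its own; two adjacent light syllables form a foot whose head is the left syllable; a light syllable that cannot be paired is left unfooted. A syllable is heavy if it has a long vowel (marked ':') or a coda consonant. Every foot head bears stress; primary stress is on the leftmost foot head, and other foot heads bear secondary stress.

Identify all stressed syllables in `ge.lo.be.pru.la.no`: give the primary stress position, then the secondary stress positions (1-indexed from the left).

Weights: 1 ge L, 2 lo L, 3 be L, 4 pru L, 5 la L, 6 no L.
Parse left to right (heavy = foot alone; LL = one foot; stranded L unfooted): (ˈge.lo) (ˈbe.pru) (ˈla.no).
Foot heads: 1, 3, 5.
Primary stress on the leftmost head = syllable 1.
Secondary stress on 3, 5: ˈge.lo.ˌbe.pru.ˌla.no.

primary 1, secondary 3, 5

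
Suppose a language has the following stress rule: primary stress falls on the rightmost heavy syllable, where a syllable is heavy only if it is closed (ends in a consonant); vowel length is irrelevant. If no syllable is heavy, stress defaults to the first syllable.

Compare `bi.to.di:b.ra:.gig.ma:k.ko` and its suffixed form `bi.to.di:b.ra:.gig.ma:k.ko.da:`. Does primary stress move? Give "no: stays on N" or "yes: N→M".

Base `bi.to.di:b.ra:.gig.ma:k.ko` (7 syllables):
  Weights: 1 bi L, 2 to L, 3 di:b H, 4 ra: L, 5 gig H, 6 ma:k H, 7 ko L.
  Heavy syllables in the domain: 3, 5, 6. The rightmost is syllable 6 (ma:k).
  → primary stress on syllable 6.
Suffixed `bi.to.di:b.ra:.gig.ma:k.ko.da:` (8 syllables):
  Weights: 1 bi L, 2 to L, 3 di:b H, 4 ra: L, 5 gig H, 6 ma:k H, 7 ko L, 8 da: L.
  Heavy syllables in the domain: 3, 5, 6. The rightmost is syllable 6 (ma:k).
  → primary stress on syllable 6.

no: stays on 6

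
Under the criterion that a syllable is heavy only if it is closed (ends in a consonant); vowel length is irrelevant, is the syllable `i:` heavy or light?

light

`i:`: long vowel, open (no coda). Open (no coda) → light.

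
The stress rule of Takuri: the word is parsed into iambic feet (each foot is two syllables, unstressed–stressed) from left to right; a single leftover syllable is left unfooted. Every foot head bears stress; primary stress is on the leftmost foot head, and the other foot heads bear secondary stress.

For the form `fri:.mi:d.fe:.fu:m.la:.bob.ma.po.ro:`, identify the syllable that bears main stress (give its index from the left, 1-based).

2

Parse left to right into iambic (σˈσ) feet: (fri:.ˈmi:d) (fe:.ˈfu:m) (la:.ˈbob) (ma.ˈpo) ro:. Syllable 9 is left unfooted.
Foot heads (stressed positions): 2, 4, 6, 8.
End Rule Leftmost: primary stress on the leftmost head = syllable 2.
Primary stress: syllable 2 → fri:.ˈmi:d.fe:.fu:m.la:.bob.ma.po.ro:.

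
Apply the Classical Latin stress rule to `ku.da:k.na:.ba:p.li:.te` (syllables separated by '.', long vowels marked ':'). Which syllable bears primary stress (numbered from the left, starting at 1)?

Classical Latin: stress the penult if heavy (long vowel or closed), else the antepenult.
Weights: 4 ba:p H, 5 li: H, 6 te L.
The penult (syllable 5, li:) is heavy, so it takes stress.
Stress on syllable 5: ku.da:k.na:.ba:p.ˈli:.te.

5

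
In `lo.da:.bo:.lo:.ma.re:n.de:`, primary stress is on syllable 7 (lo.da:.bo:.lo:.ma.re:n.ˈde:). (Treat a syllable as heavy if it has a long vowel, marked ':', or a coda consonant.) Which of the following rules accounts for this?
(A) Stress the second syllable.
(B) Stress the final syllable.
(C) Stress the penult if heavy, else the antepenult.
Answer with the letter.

B

Rule A → syllable 2 (observed: 7).
Rule B → syllable 7 ✓.
Rule C → syllable 6 (observed: 7).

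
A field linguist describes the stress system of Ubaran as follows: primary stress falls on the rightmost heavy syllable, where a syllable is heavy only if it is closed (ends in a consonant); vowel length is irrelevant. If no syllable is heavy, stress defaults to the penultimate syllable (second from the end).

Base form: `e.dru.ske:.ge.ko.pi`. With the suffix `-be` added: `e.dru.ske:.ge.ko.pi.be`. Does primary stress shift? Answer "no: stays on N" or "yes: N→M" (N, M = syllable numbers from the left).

Base `e.dru.ske:.ge.ko.pi` (6 syllables):
  Weights: 1 e L, 2 dru L, 3 ske: L, 4 ge L, 5 ko L, 6 pi L.
  No heavy syllable in the domain; default to the penultimate syllable (second from the end) = syllable 5.
  → primary stress on syllable 5.
Suffixed `e.dru.ske:.ge.ko.pi.be` (7 syllables):
  Weights: 1 e L, 2 dru L, 3 ske: L, 4 ge L, 5 ko L, 6 pi L, 7 be L.
  No heavy syllable in the domain; default to the penultimate syllable (second from the end) = syllable 6.
  → primary stress on syllable 6.

yes: 5→6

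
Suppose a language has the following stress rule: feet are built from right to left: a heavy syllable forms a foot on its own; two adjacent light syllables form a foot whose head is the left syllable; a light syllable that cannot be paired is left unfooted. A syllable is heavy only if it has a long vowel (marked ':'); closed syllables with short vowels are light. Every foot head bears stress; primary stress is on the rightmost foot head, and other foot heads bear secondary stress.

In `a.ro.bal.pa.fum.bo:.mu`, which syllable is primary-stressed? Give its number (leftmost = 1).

Weights: 1 a L, 2 ro L, 3 bal L, 4 pa L, 5 fum L, 6 bo: H, 7 mu L.
Parse right to left (heavy = foot alone; LL = one foot; stranded L unfooted): a (ˈro.bal) (ˈpa.fum) (ˈbo:) mu.
Foot heads: 2, 4, 6.
Primary stress on the rightmost head = syllable 6.
Primary stress: syllable 6 → a.ro.bal.pa.fum.ˈbo:.mu.

6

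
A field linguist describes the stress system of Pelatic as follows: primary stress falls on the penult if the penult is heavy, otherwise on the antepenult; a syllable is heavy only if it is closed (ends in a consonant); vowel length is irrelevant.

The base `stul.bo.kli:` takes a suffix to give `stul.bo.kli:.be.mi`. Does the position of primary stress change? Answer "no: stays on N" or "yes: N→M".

yes: 1→3

Base `stul.bo.kli:` (3 syllables):
  Weights: 1 stul H, 2 bo L, 3 kli: L.
  The penult (syllable 2, bo) is light, so stress falls on the antepenult (syllable 1, stul).
  → primary stress on syllable 1.
Suffixed `stul.bo.kli:.be.mi` (5 syllables):
  Weights: 3 kli: L, 4 be L, 5 mi L.
  The penult (syllable 4, be) is light, so stress falls on the antepenult (syllable 3, kli:).
  → primary stress on syllable 3.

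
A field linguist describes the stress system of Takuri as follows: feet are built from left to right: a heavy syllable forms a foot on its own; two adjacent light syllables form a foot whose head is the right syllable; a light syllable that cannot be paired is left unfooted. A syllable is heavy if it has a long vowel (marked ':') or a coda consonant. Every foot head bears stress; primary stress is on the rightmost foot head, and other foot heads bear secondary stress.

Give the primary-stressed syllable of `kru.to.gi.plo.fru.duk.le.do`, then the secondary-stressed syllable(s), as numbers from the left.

primary 8, secondary 2, 4, 6

Weights: 1 kru L, 2 to L, 3 gi L, 4 plo L, 5 fru L, 6 duk H, 7 le L, 8 do L.
Parse left to right (heavy = foot alone; LL = one foot; stranded L unfooted): (kru.ˈto) (gi.ˈplo) fru (ˈduk) (le.ˈdo).
Foot heads: 2, 4, 6, 8.
Primary stress on the rightmost head = syllable 8.
Secondary stress on 2, 4, 6: kru.ˌto.gi.ˌplo.fru.ˌduk.le.ˈdo.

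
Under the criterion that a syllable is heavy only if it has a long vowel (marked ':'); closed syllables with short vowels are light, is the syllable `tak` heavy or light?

light

`tak`: short vowel, closed (coda /k/). Short vowel → light.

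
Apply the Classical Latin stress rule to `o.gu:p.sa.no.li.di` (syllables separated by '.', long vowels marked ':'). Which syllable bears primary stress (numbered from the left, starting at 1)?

Classical Latin: stress the penult if heavy (long vowel or closed), else the antepenult.
Weights: 4 no L, 5 li L, 6 di L.
The penult (syllable 5, li) is light, so stress falls on the antepenult (syllable 4, no).
Stress on syllable 4: o.gu:p.sa.ˈno.li.di.

4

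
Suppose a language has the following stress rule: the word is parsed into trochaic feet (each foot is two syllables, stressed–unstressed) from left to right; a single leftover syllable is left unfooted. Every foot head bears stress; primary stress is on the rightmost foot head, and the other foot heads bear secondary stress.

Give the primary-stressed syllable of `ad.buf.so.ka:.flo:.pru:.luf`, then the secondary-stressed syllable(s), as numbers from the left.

primary 5, secondary 1, 3

Parse left to right into trochaic (ˈσσ) feet: (ˈad.buf) (ˈso.ka:) (ˈflo:.pru:) luf. Syllable 7 is left unfooted.
Foot heads (stressed positions): 1, 3, 5.
End Rule Rightmost: primary stress on the rightmost head = syllable 5.
Secondary stress on 1, 3: ˌad.buf.ˌso.ka:.ˈflo:.pru:.luf.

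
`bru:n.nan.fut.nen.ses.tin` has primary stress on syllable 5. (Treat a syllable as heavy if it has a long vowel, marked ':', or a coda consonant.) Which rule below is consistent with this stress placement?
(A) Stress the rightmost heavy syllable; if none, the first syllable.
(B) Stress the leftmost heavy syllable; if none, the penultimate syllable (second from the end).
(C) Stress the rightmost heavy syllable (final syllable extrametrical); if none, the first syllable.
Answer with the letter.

C

Rule A → syllable 6 (observed: 5).
Rule B → syllable 1 (observed: 5).
Rule C → syllable 5 ✓.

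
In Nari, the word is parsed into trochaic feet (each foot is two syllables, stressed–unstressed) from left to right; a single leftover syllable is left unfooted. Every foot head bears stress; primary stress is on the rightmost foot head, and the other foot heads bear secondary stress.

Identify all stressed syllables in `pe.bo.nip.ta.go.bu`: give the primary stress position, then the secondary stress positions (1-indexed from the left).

Parse left to right into trochaic (ˈσσ) feet: (ˈpe.bo) (ˈnip.ta) (ˈgo.bu).
Foot heads (stressed positions): 1, 3, 5.
End Rule Rightmost: primary stress on the rightmost head = syllable 5.
Secondary stress on 1, 3: ˌpe.bo.ˌnip.ta.ˈgo.bu.

primary 5, secondary 1, 3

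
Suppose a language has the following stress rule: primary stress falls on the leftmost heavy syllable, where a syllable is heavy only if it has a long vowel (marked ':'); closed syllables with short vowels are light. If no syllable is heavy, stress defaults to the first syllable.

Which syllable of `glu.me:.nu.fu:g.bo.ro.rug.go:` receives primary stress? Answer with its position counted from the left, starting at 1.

Weights: 1 glu L, 2 me: H, 3 nu L, 4 fu:g H, 5 bo L, 6 ro L, 7 rug L, 8 go: H.
Heavy syllables in the domain: 2, 4, 8. The leftmost is syllable 2 (me:).
Primary stress: syllable 2 → glu.ˈme:.nu.fu:g.bo.ro.rug.go:.

2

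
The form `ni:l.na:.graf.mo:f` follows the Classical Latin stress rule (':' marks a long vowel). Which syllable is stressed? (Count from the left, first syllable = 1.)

Classical Latin: stress the penult if heavy (long vowel or closed), else the antepenult.
Weights: 2 na: H, 3 graf H, 4 mo:f H.
The penult (syllable 3, graf) is heavy, so it takes stress.
Stress on syllable 3: ni:l.na:.ˈgraf.mo:f.

3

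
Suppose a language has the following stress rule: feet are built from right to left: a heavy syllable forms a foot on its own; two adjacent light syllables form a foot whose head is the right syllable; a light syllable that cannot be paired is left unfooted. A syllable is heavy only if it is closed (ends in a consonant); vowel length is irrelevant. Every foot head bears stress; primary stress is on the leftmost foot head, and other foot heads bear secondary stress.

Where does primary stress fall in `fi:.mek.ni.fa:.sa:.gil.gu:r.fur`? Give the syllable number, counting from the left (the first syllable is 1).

Weights: 1 fi: L, 2 mek H, 3 ni L, 4 fa: L, 5 sa: L, 6 gil H, 7 gu:r H, 8 fur H.
Parse right to left (heavy = foot alone; LL = one foot; stranded L unfooted): fi: (ˈmek) ni (fa:.ˈsa:) (ˈgil) (ˈgu:r) (ˈfur).
Foot heads: 2, 5, 6, 7, 8.
Primary stress on the leftmost head = syllable 2.
Primary stress: syllable 2 → fi:.ˈmek.ni.fa:.sa:.gil.gu:r.fur.

2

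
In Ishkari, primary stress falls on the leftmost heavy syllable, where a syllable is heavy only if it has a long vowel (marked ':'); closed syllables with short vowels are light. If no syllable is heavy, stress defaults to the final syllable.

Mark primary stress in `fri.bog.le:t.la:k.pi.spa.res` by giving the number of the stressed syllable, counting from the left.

Weights: 1 fri L, 2 bog L, 3 le:t H, 4 la:k H, 5 pi L, 6 spa L, 7 res L.
Heavy syllables in the domain: 3, 4. The leftmost is syllable 3 (le:t).
Primary stress: syllable 3 → fri.bog.ˈle:t.la:k.pi.spa.res.

3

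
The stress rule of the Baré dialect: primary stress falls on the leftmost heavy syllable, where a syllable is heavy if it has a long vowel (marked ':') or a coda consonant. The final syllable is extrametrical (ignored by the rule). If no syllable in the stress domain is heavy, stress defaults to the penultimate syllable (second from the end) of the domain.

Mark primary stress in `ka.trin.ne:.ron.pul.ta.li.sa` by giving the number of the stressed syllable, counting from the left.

The final syllable (8, sa) is extrametrical; the stress domain is syllables 1–7.
Weights: 1 ka L, 2 trin H, 3 ne: H, 4 ron H, 5 pul H, 6 ta L, 7 li L.
Heavy syllables in the domain: 2, 3, 4, 5. The leftmost is syllable 2 (trin).
Primary stress: syllable 2 → ka.ˈtrin.ne:.ron.pul.ta.li.sa.

2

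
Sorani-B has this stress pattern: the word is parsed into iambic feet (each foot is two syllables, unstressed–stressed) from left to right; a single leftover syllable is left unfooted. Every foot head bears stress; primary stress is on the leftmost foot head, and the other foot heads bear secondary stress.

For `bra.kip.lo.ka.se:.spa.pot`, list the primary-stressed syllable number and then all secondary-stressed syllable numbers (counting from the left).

Parse left to right into iambic (σˈσ) feet: (bra.ˈkip) (lo.ˈka) (se:.ˈspa) pot. Syllable 7 is left unfooted.
Foot heads (stressed positions): 2, 4, 6.
End Rule Leftmost: primary stress on the leftmost head = syllable 2.
Secondary stress on 4, 6: bra.ˈkip.lo.ˌka.se:.ˌspa.pot.

primary 2, secondary 4, 6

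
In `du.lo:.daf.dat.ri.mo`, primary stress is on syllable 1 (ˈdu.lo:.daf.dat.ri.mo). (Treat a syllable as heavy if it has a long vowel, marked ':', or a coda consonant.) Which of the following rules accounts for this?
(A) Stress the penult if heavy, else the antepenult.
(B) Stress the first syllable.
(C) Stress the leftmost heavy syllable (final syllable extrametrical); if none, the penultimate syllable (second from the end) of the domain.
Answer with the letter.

B

Rule A → syllable 4 (observed: 1).
Rule B → syllable 1 ✓.
Rule C → syllable 2 (observed: 1).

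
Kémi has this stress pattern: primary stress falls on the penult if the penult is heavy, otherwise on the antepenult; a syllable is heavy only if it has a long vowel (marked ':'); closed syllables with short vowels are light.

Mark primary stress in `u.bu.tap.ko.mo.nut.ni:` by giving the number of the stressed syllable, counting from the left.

Weights: 5 mo L, 6 nut L, 7 ni: H.
The penult (syllable 6, nut) is light, so stress falls on the antepenult (syllable 5, mo).
Primary stress: syllable 5 → u.bu.tap.ko.ˈmo.nut.ni:.

5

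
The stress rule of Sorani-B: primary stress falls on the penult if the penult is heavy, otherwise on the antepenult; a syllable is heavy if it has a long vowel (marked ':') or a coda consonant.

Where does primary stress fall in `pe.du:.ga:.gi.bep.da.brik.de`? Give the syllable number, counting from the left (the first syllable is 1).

7

Weights: 6 da L, 7 brik H, 8 de L.
The penult (syllable 7, brik) is heavy, so it takes stress.
Primary stress: syllable 7 → pe.du:.ga:.gi.bep.da.ˈbrik.de.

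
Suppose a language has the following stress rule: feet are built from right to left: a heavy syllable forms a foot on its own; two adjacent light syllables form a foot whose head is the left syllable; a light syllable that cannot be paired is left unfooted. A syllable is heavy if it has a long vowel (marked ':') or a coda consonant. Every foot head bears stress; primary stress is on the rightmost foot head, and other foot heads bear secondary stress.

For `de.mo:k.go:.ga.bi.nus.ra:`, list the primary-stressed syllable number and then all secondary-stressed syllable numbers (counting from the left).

primary 7, secondary 2, 3, 4, 6

Weights: 1 de L, 2 mo:k H, 3 go: H, 4 ga L, 5 bi L, 6 nus H, 7 ra: H.
Parse right to left (heavy = foot alone; LL = one foot; stranded L unfooted): de (ˈmo:k) (ˈgo:) (ˈga.bi) (ˈnus) (ˈra:).
Foot heads: 2, 3, 4, 6, 7.
Primary stress on the rightmost head = syllable 7.
Secondary stress on 2, 3, 4, 6: de.ˌmo:k.ˌgo:.ˌga.bi.ˌnus.ˈra:.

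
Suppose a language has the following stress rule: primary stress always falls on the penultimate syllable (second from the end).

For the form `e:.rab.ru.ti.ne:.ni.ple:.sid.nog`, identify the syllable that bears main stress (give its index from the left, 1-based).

8

The word has 9 syllables; the penultimate syllable (second from the end) is syllable 8 (sid).
Primary stress: syllable 8 → e:.rab.ru.ti.ne:.ni.ple:.ˈsid.nog.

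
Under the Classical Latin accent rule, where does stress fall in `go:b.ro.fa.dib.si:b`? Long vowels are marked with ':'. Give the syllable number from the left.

Classical Latin: stress the penult if heavy (long vowel or closed), else the antepenult.
Weights: 3 fa L, 4 dib H, 5 si:b H.
The penult (syllable 4, dib) is heavy, so it takes stress.
Stress on syllable 4: go:b.ro.fa.ˈdib.si:b.

4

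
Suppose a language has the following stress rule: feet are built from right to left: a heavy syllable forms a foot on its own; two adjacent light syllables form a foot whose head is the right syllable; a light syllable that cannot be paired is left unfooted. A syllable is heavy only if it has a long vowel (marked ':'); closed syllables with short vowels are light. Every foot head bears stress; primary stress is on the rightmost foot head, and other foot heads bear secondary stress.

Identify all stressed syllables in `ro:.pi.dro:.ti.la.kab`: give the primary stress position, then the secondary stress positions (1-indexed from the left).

Weights: 1 ro: H, 2 pi L, 3 dro: H, 4 ti L, 5 la L, 6 kab L.
Parse right to left (heavy = foot alone; LL = one foot; stranded L unfooted): (ˈro:) pi (ˈdro:) ti (la.ˈkab).
Foot heads: 1, 3, 6.
Primary stress on the rightmost head = syllable 6.
Secondary stress on 1, 3: ˌro:.pi.ˌdro:.ti.la.ˈkab.

primary 6, secondary 1, 3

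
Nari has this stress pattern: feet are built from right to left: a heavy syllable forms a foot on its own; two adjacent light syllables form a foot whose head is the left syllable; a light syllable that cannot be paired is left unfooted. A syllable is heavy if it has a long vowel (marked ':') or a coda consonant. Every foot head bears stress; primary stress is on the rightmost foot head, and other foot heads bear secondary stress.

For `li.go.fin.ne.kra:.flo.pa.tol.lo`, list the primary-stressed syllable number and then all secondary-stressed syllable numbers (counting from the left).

primary 8, secondary 1, 3, 5, 6

Weights: 1 li L, 2 go L, 3 fin H, 4 ne L, 5 kra: H, 6 flo L, 7 pa L, 8 tol H, 9 lo L.
Parse right to left (heavy = foot alone; LL = one foot; stranded L unfooted): (ˈli.go) (ˈfin) ne (ˈkra:) (ˈflo.pa) (ˈtol) lo.
Foot heads: 1, 3, 5, 6, 8.
Primary stress on the rightmost head = syllable 8.
Secondary stress on 1, 3, 5, 6: ˌli.go.ˌfin.ne.ˌkra:.ˌflo.pa.ˈtol.lo.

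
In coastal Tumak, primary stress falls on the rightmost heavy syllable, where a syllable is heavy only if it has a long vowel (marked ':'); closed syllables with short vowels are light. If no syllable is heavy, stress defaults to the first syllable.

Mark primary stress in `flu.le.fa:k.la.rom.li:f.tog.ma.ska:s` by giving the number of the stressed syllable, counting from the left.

Weights: 1 flu L, 2 le L, 3 fa:k H, 4 la L, 5 rom L, 6 li:f H, 7 tog L, 8 ma L, 9 ska:s H.
Heavy syllables in the domain: 3, 6, 9. The rightmost is syllable 9 (ska:s).
Primary stress: syllable 9 → flu.le.fa:k.la.rom.li:f.tog.ma.ˈska:s.

9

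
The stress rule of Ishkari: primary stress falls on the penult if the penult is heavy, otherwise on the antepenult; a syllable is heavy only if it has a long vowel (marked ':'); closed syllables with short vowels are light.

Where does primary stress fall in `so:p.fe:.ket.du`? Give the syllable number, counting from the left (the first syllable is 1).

Weights: 2 fe: H, 3 ket L, 4 du L.
The penult (syllable 3, ket) is light, so stress falls on the antepenult (syllable 2, fe:).
Primary stress: syllable 2 → so:p.ˈfe:.ket.du.

2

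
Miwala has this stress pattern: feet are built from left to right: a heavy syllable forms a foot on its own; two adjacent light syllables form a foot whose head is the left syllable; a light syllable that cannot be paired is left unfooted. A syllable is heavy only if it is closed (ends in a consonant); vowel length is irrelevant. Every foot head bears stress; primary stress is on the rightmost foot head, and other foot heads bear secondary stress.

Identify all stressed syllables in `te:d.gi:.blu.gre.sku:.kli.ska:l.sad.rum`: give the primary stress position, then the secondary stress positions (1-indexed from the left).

Weights: 1 te:d H, 2 gi: L, 3 blu L, 4 gre L, 5 sku: L, 6 kli L, 7 ska:l H, 8 sad H, 9 rum H.
Parse left to right (heavy = foot alone; LL = one foot; stranded L unfooted): (ˈte:d) (ˈgi:.blu) (ˈgre.sku:) kli (ˈska:l) (ˈsad) (ˈrum).
Foot heads: 1, 2, 4, 7, 8, 9.
Primary stress on the rightmost head = syllable 9.
Secondary stress on 1, 2, 4, 7, 8: ˌte:d.ˌgi:.blu.ˌgre.sku:.kli.ˌska:l.ˌsad.ˈrum.

primary 9, secondary 1, 2, 4, 7, 8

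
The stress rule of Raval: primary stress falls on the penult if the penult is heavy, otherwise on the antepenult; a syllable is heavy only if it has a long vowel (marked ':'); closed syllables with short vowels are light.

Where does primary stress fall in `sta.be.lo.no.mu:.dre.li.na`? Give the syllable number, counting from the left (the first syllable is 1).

6

Weights: 6 dre L, 7 li L, 8 na L.
The penult (syllable 7, li) is light, so stress falls on the antepenult (syllable 6, dre).
Primary stress: syllable 6 → sta.be.lo.no.mu:.ˈdre.li.na.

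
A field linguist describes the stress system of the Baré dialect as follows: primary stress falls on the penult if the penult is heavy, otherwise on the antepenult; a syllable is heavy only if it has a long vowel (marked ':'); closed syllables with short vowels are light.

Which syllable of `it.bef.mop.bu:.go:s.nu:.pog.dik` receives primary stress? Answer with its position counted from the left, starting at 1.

Weights: 6 nu: H, 7 pog L, 8 dik L.
The penult (syllable 7, pog) is light, so stress falls on the antepenult (syllable 6, nu:).
Primary stress: syllable 6 → it.bef.mop.bu:.go:s.ˈnu:.pog.dik.

6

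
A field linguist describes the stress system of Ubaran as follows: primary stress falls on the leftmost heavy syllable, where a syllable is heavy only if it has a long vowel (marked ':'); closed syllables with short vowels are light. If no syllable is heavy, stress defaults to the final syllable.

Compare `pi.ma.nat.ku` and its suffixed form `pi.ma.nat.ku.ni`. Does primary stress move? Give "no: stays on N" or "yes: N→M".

yes: 4→5

Base `pi.ma.nat.ku` (4 syllables):
  Weights: 1 pi L, 2 ma L, 3 nat L, 4 ku L.
  No heavy syllable in the domain; default to the final syllable = syllable 4.
  → primary stress on syllable 4.
Suffixed `pi.ma.nat.ku.ni` (5 syllables):
  Weights: 1 pi L, 2 ma L, 3 nat L, 4 ku L, 5 ni L.
  No heavy syllable in the domain; default to the final syllable = syllable 5.
  → primary stress on syllable 5.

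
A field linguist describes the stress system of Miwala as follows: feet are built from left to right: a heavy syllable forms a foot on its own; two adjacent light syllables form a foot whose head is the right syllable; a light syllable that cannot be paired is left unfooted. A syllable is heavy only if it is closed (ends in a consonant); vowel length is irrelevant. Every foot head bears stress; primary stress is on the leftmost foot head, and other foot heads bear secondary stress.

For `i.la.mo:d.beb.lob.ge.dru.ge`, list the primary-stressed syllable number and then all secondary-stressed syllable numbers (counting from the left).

primary 2, secondary 3, 4, 5, 7

Weights: 1 i L, 2 la L, 3 mo:d H, 4 beb H, 5 lob H, 6 ge L, 7 dru L, 8 ge L.
Parse left to right (heavy = foot alone; LL = one foot; stranded L unfooted): (i.ˈla) (ˈmo:d) (ˈbeb) (ˈlob) (ge.ˈdru) ge.
Foot heads: 2, 3, 4, 5, 7.
Primary stress on the leftmost head = syllable 2.
Secondary stress on 3, 4, 5, 7: i.ˈla.ˌmo:d.ˌbeb.ˌlob.ge.ˌdru.ge.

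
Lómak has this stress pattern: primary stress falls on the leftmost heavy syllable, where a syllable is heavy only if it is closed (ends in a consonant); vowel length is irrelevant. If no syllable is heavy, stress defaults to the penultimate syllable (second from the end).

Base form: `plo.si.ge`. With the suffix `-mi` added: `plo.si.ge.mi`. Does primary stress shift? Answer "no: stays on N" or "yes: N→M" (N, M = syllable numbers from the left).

Base `plo.si.ge` (3 syllables):
  Weights: 1 plo L, 2 si L, 3 ge L.
  No heavy syllable in the domain; default to the penultimate syllable (second from the end) = syllable 2.
  → primary stress on syllable 2.
Suffixed `plo.si.ge.mi` (4 syllables):
  Weights: 1 plo L, 2 si L, 3 ge L, 4 mi L.
  No heavy syllable in the domain; default to the penultimate syllable (second from the end) = syllable 3.
  → primary stress on syllable 3.

yes: 2→3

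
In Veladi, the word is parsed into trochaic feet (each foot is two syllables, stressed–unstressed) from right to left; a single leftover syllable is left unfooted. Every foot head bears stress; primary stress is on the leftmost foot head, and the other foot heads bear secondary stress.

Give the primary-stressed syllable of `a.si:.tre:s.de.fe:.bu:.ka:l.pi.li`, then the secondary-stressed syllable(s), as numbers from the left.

primary 2, secondary 4, 6, 8

Parse right to left into trochaic (ˈσσ) feet: a (ˈsi:.tre:s) (ˈde.fe:) (ˈbu:.ka:l) (ˈpi.li). Syllable 1 is left unfooted.
Foot heads (stressed positions): 2, 4, 6, 8.
End Rule Leftmost: primary stress on the leftmost head = syllable 2.
Secondary stress on 4, 6, 8: a.ˈsi:.tre:s.ˌde.fe:.ˌbu:.ka:l.ˌpi.li.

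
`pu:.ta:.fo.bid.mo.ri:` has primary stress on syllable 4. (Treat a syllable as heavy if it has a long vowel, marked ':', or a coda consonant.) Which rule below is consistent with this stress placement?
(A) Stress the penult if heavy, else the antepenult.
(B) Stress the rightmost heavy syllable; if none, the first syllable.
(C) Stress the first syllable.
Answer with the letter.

Rule A → syllable 4 ✓.
Rule B → syllable 6 (observed: 4).
Rule C → syllable 1 (observed: 4).

A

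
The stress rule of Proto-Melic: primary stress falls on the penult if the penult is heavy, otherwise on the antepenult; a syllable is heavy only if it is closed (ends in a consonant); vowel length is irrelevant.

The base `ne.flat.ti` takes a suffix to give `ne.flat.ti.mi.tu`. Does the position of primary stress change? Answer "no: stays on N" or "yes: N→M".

Base `ne.flat.ti` (3 syllables):
  Weights: 1 ne L, 2 flat H, 3 ti L.
  The penult (syllable 2, flat) is heavy, so it takes stress.
  → primary stress on syllable 2.
Suffixed `ne.flat.ti.mi.tu` (5 syllables):
  Weights: 3 ti L, 4 mi L, 5 tu L.
  The penult (syllable 4, mi) is light, so stress falls on the antepenult (syllable 3, ti).
  → primary stress on syllable 3.

yes: 2→3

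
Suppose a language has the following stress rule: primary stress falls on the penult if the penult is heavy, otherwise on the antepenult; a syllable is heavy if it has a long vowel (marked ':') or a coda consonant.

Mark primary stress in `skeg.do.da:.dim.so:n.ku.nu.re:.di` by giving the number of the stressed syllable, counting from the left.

Weights: 7 nu L, 8 re: H, 9 di L.
The penult (syllable 8, re:) is heavy, so it takes stress.
Primary stress: syllable 8 → skeg.do.da:.dim.so:n.ku.nu.ˈre:.di.

8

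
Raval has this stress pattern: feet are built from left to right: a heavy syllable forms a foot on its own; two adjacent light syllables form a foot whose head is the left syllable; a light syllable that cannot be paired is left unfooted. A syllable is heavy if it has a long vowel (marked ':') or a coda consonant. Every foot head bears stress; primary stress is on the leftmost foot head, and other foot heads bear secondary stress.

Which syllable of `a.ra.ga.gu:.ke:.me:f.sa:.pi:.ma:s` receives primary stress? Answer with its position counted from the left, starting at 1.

1

Weights: 1 a L, 2 ra L, 3 ga L, 4 gu: H, 5 ke: H, 6 me:f H, 7 sa: H, 8 pi: H, 9 ma:s H.
Parse left to right (heavy = foot alone; LL = one foot; stranded L unfooted): (ˈa.ra) ga (ˈgu:) (ˈke:) (ˈme:f) (ˈsa:) (ˈpi:) (ˈma:s).
Foot heads: 1, 4, 5, 6, 7, 8, 9.
Primary stress on the leftmost head = syllable 1.
Primary stress: syllable 1 → ˈa.ra.ga.gu:.ke:.me:f.sa:.pi:.ma:s.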